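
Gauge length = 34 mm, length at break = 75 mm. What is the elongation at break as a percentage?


120.6%


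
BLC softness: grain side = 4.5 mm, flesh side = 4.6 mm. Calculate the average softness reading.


4.55 mm

Average = (4.5 + 4.6) / 2
Average = 4.55 mm


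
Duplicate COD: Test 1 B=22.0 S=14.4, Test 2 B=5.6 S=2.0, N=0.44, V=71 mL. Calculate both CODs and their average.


COD1 = 376.8 mg/L
COD2 = 178.5 mg/L
Average = 277.7 mg/L

COD1 = (22.0 - 14.4) x 0.44 x 8000 / 71 = 376.8 mg/L
COD2 = (5.6 - 2.0) x 0.44 x 8000 / 71 = 178.5 mg/L
Average = (376.8 + 178.5) / 2 = 277.7 mg/L


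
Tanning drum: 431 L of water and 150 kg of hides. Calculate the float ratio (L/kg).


Float ratio = water / hide weight
Ratio = 431 / 150 = 2.9


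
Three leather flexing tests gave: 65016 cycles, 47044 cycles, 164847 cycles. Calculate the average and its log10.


Average = (65016 + 47044 + 164847) / 3 = 92302 cycles
log10(92302) = 4.97


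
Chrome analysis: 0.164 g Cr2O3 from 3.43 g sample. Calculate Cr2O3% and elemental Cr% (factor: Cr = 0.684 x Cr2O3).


Cr2O3% = 0.164 / 3.43 x 100 = 4.78%
Cr% = 4.78 x 0.684 = 3.27%


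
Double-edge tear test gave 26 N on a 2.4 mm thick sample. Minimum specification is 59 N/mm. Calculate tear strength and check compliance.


Tear strength = 26 / 2.4 = 10.8 N/mm
Required minimum = 59 N/mm
Compliant: No


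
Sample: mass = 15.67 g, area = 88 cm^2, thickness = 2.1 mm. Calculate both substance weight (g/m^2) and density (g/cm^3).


SW = 15.67 / 88 x 10000 = 1780.7 g/m^2
Volume = 88 x 2.1 / 10 = 18.48 cm^3
Density = 15.67 / 18.48 = 0.848 g/cm^3


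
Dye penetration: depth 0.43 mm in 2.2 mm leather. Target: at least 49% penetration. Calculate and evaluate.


Penetration = 0.43 / 2.2 x 100 = 19.5%
Target: 49%
Meets target: No


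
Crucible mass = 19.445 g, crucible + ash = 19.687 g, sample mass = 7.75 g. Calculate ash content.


Ash mass = 0.242 g
Ash content = 3.12%

Ash mass = 19.687 - 19.445 = 0.242 g
Ash% = 0.242 / 7.75 x 100 = 3.12%


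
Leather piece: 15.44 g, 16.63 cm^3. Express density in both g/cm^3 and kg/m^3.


0.928 g/cm^3
928 kg/m^3

Density = 15.44 / 16.63 = 0.928 g/cm^3
Convert: 0.928 x 1000 = 928 kg/m^3


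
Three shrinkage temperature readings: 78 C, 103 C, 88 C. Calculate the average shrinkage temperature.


Average = (78 + 103 + 88) / 3
Average = 269 / 3 = 89.7 C


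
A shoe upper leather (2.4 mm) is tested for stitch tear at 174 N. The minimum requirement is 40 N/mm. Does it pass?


STS = 72.5 N/mm
Passes: Yes

STS = 174 / 2.4 = 72.5 N/mm
Minimum required: 40 N/mm
Passes: Yes


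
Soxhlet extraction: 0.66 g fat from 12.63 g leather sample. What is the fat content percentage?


5.2%

Fat content = 0.66 / 12.63 x 100
Fat = 5.2%


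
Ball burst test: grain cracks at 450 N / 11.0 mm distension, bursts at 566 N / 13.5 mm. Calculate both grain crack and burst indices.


Crack index = 450 / 11.0 = 40.9 N/mm
Burst index = 566 / 13.5 = 41.9 N/mm


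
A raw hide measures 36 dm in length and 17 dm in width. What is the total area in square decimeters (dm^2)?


612 dm^2

Area = length x width
Area = 36 x 17 = 612 dm^2


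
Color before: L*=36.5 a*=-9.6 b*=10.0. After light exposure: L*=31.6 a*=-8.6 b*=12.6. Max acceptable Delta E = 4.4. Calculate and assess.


dL = -4.9, da = 1.0, db = 2.6
dE = sqrt((-4.9)^2 + (1.0)^2 + (2.6)^2) = 5.64
Max = 4.4
Passes: No


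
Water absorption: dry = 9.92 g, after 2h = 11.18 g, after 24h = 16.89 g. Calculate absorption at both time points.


WA (2h) = (11.18 - 9.92) / 9.92 x 100 = 12.7%
WA (24h) = (16.89 - 9.92) / 9.92 x 100 = 70.3%


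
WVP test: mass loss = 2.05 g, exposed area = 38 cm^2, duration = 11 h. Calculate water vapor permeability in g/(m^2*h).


49.04 g/(m^2*h)


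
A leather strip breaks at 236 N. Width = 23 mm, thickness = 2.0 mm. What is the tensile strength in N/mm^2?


Cross-sectional area = 23 x 2.0 = 46.0 mm^2
Tensile strength = 236 / 46.0 = 5.13 N/mm^2


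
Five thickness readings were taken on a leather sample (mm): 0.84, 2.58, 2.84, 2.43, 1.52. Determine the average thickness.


2.04 mm


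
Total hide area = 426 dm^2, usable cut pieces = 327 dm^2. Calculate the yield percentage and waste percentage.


Yield = 327 / 426 x 100 = 76.8%
Waste = 426 - 327 = 99 dm^2
Waste% = 100 - 76.8 = 23.2%


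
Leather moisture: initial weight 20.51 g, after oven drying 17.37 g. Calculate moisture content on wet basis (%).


15.3%

Moisture = 20.51 - 17.37 = 3.14 g
MC = 3.14 / 20.51 x 100 = 15.3%


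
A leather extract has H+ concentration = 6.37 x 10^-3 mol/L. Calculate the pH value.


pH = -log10[H+]
pH = -log10(6.37 x 10^-3) = 2.20


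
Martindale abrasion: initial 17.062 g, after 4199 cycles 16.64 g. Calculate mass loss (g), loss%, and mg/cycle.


Loss = 17.062 - 16.64 = 0.422 g
Loss% = 0.422 / 17.062 x 100 = 2.47%
Rate = 0.422 / 4199 x 1000 = 0.101 mg/cycle


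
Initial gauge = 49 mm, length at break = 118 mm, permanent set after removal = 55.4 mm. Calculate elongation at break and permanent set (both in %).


Elongation at break = 140.8%
Permanent set = 13.1%

Elongation at break = (118 - 49) / 49 x 100 = 140.8%
Permanent set = (55.4 - 49) / 49 x 100 = 13.1%


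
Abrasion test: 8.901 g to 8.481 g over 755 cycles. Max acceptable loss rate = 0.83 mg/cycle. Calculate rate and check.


Rate = 0.556 mg/cycle
Passes: Yes

Loss = 8.901 - 8.481 = 0.420 g
Rate = 0.420 g / 755 cycles x 1000 = 0.556 mg/cycle
Max = 0.83 mg/cycle
Passes: Yes


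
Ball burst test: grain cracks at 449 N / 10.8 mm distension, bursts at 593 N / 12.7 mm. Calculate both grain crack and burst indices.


Crack index = 449 / 10.8 = 41.6 N/mm
Burst index = 593 / 12.7 = 46.7 N/mm


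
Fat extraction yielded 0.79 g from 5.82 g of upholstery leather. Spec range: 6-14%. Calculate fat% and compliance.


Fat content = 13.6%
Compliant: Yes

Fat% = 0.79 / 5.82 x 100 = 13.6%
Spec range: 6-14%
Compliant: Yes


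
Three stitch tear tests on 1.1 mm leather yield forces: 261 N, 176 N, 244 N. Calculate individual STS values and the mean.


STS1 = 261 / 1.1 = 237.3 N/mm
STS2 = 176 / 1.1 = 160.0 N/mm
STS3 = 244 / 1.1 = 221.8 N/mm
Mean = (237.3 + 160.0 + 221.8) / 3 = 206.4 N/mm


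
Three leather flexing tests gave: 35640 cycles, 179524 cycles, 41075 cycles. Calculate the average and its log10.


Average = (35640 + 179524 + 41075) / 3 = 85413 cycles
log10(85413) = 4.93


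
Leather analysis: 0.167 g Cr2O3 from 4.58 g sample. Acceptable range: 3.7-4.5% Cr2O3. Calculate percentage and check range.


Cr2O3% = 0.167 / 4.58 x 100 = 3.65%
Acceptable range: 3.7 to 4.5%
Within range: No


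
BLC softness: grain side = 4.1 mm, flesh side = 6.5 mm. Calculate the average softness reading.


5.30 mm

Average = (4.1 + 6.5) / 2
Average = 5.30 mm


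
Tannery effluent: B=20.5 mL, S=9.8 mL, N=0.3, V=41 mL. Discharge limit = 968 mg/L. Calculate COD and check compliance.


COD = 626.3 mg/L
Compliant: Yes

COD = (20.5 - 9.8) x 0.3 x 8000 / 41 = 626.3 mg/L
Limit: 968 mg/L
Compliant: Yes


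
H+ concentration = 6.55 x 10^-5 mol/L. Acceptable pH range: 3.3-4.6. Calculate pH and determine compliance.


pH = 4.18
Compliant: Yes


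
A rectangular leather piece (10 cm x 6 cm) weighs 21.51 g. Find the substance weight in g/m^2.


Area = 10 x 6 = 60 cm^2
SW = 21.51 / 60 x 10000 = 3585.0 g/m^2


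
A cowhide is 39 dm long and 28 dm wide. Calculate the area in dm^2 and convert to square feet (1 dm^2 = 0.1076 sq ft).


Area = 39 x 28 = 1092 dm^2
Conversion: 1092 x 0.1076 = 117.50 sq ft


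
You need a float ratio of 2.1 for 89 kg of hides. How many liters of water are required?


Water = hide weight x target ratio
Water = 89 x 2.1 = 186.9 L


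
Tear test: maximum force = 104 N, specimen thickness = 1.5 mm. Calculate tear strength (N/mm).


Tear strength = force / thickness
Tear = 104 / 1.5 = 69.3 N/mm


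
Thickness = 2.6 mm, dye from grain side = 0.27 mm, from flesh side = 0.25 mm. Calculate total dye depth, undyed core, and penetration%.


Total dyed = 0.27 + 0.25 = 0.52 mm
Undyed core = 2.6 - 0.52 = 2.08 mm
Penetration = 0.52 / 2.6 x 100 = 20.0%


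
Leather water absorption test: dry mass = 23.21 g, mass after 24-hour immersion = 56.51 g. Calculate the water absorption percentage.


Water absorbed = 56.51 - 23.21 = 33.30 g
WA% = 33.30 / 23.21 x 100 = 143.5%


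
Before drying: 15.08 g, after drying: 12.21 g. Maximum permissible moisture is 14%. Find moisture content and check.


MC = (15.08 - 12.21) / 15.08 x 100 = 19.0%
Maximum: 14%
Acceptable: No


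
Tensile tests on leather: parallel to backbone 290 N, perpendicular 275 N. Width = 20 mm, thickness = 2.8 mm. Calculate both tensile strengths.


Area = 20 x 2.8 = 56.0 mm^2
TS (parallel) = 290 / 56.0 = 5.18 N/mm^2
TS (perpendicular) = 275 / 56.0 = 4.91 N/mm^2


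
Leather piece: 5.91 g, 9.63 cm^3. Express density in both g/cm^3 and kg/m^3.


Density = 5.91 / 9.63 = 0.614 g/cm^3
Convert: 0.614 x 1000 = 614 kg/m^3


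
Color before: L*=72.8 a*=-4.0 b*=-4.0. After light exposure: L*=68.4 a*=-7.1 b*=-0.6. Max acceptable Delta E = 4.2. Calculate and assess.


Delta E = 6.37
Passes: No


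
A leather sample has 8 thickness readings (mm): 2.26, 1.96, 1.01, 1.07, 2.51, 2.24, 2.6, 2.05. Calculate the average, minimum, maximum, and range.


Sum = 15.70
Average = 15.70 / 8 = 1.96 mm
Minimum = 1.01 mm
Maximum = 2.6 mm
Range = 2.6 - 1.01 = 1.59 mm


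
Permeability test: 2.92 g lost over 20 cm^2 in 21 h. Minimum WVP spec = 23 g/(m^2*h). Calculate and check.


WVP = 69.52 g/(m^2*h)
Meets specification: Yes

WVP = 2.92 / (20 x 21) x 10000 = 69.52 g/(m^2*h)
Minimum: 23 g/(m^2*h)
Meets spec: Yes


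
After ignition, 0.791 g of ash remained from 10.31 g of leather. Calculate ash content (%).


7.67%

Ash% = 0.791 / 10.31 x 100
Ash% = 7.67%


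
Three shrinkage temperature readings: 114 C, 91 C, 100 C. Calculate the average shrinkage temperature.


101.7 C


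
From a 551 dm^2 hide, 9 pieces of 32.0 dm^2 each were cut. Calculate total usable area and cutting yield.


Total usable = 9 x 32.0 = 288.0 dm^2
Yield = 288.0 / 551 x 100 = 52.3%


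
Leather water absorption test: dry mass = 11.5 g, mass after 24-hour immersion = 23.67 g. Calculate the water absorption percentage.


105.8%

Water absorbed = 23.67 - 11.5 = 12.17 g
WA% = 12.17 / 11.5 x 100 = 105.8%


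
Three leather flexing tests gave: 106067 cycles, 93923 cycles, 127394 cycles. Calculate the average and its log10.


Average = (106067 + 93923 + 127394) / 3 = 109128 cycles
log10(109128) = 5.04


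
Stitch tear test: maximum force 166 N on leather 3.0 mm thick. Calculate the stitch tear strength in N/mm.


Stitch tear strength = force / thickness
STS = 166 / 3.0 = 55.3 N/mm


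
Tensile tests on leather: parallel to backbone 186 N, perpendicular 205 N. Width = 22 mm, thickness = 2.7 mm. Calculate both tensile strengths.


Parallel = 3.13 N/mm^2
Perpendicular = 3.45 N/mm^2


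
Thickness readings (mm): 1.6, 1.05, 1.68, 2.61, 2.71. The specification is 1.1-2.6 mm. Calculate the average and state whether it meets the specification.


Average = 1.93 mm
Within specification: Yes

Sum = 9.65
Average = 9.65 / 5 = 1.93 mm
Specification range: 1.1 to 2.6 mm
Within spec: Yes


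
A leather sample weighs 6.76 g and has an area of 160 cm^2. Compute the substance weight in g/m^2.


Substance weight = mass / area x 10000
SW = 6.76 / 160 x 10000
SW = 422.5 g/m^2


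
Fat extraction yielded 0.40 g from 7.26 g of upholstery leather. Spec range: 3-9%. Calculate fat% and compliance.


Fat% = 0.40 / 7.26 x 100 = 5.5%
Spec range: 3-9%
Compliant: Yes


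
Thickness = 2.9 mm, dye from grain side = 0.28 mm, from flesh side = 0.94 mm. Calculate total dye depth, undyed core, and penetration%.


Total dyed = 1.22 mm
Undyed core = 1.68 mm
Penetration = 42.1%

Total dyed = 0.28 + 0.94 = 1.22 mm
Undyed core = 2.9 - 1.22 = 1.68 mm
Penetration = 1.22 / 2.9 x 100 = 42.1%


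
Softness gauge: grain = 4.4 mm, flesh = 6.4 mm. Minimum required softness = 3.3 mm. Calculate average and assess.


Average softness = 5.40 mm
Meets requirement: Yes

Average = (4.4 + 6.4) / 2 = 5.40 mm
Minimum = 3.3 mm
Meets requirement: Yes


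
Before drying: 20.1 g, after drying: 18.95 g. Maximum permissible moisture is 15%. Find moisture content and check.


MC = (20.1 - 18.95) / 20.1 x 100 = 5.7%
Maximum: 15%
Acceptable: Yes


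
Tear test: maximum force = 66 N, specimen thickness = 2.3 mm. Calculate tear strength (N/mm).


Tear strength = force / thickness
Tear = 66 / 2.3 = 28.7 N/mm


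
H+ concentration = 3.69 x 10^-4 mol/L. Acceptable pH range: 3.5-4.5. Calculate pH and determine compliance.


pH = 3.43
Compliant: No

pH = -log10(3.69 x 10^-4) = 3.43
Range: 3.5 to 4.5
Compliant: No


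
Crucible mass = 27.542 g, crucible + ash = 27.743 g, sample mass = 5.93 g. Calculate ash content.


Ash mass = 0.201 g
Ash content = 3.39%


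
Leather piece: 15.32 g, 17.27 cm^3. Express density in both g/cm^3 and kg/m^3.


Density = 15.32 / 17.27 = 0.887 g/cm^3
Convert: 0.887 x 1000 = 887 kg/m^3


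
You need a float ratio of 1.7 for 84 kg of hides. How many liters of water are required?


Water = hide weight x target ratio
Water = 84 x 1.7 = 142.8 L


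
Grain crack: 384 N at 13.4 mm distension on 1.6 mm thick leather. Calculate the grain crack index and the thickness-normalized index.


Crack index = 384 / 13.4 = 28.7 N/mm
Normalized = 28.7 / 1.6 = 17.9 N/mm per mm


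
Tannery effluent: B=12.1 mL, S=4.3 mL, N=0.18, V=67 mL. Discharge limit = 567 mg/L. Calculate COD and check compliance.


COD = (12.1 - 4.3) x 0.18 x 8000 / 67 = 167.6 mg/L
Limit: 567 mg/L
Compliant: Yes


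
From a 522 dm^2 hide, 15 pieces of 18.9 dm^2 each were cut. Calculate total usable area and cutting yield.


Total usable = 15 x 18.9 = 283.5 dm^2
Yield = 283.5 / 522 x 100 = 54.3%


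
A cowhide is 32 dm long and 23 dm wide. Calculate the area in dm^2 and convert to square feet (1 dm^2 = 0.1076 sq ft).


Area = 32 x 23 = 736 dm^2
Conversion: 736 x 0.1076 = 79.19 sq ft


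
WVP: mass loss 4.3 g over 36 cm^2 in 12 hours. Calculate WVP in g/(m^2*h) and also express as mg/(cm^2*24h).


WVP = 4.3 / (36 x 12) x 10000 = 99.54 g/(m^2*h)
Mass loss in mg = 4.3 x 1000 = 4300 mg
Per cm^2 per 24h in mg: 4300 x 24 / (36 x 12) = 103200 / 432 = 238.89 mg/(cm^2*24h)


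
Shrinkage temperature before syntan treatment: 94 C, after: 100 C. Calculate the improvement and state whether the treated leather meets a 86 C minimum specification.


Improvement = 100 - 94 = 6 C
Spec check: 100 C >= 86 C? Yes


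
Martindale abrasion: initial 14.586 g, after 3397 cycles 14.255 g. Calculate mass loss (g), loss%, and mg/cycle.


Loss = 14.586 - 14.255 = 0.331 g
Loss% = 0.331 / 14.586 x 100 = 2.27%
Rate = 0.331 / 3397 x 1000 = 0.097 mg/cycle


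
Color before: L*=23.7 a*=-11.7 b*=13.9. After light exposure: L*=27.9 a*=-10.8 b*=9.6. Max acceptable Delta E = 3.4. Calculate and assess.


dL = 4.2, da = 0.9, db = -4.3
dE = sqrt((4.2)^2 + (0.9)^2 + (-4.3)^2) = 6.08
Max = 3.4
Passes: No


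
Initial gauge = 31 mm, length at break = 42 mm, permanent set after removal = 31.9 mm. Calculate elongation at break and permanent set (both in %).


Elongation at break = (42 - 31) / 31 x 100 = 35.5%
Permanent set = (31.9 - 31) / 31 x 100 = 2.9%


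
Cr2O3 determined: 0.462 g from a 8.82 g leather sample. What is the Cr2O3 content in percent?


Cr2O3% = 0.462 / 8.82 x 100
Cr2O3% = 5.24%


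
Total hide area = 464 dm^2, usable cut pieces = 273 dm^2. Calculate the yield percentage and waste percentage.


Yield = 58.8%
Waste = 41.2%

Yield = 273 / 464 x 100 = 58.8%
Waste = 464 - 273 = 191 dm^2
Waste% = 100 - 58.8 = 41.2%


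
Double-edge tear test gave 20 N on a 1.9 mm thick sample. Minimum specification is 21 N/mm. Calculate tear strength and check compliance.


Tear strength = 10.5 N/mm
Compliant: No


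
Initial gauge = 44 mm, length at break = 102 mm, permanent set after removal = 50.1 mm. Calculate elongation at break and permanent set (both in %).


Elongation at break = 131.8%
Permanent set = 13.9%


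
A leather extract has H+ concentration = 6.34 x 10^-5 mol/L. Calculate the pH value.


pH = 4.20

pH = -log10[H+]
pH = -log10(6.34 x 10^-5) = 4.20


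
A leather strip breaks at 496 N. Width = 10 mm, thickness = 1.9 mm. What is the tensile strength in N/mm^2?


26.11 N/mm^2


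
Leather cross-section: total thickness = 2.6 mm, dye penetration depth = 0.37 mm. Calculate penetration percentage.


14.2%

Penetration% = 0.37 / 2.6 x 100
Penetration = 14.2%


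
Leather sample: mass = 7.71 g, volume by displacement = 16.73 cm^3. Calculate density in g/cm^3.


0.461 g/cm^3


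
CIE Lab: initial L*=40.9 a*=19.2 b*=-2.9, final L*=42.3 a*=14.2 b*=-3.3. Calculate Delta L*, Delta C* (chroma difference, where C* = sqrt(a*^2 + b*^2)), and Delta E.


Delta L* = 42.3 - 40.9 = 1.4
C1* = sqrt((19.2)^2 + (-2.9)^2) = 19.418
C2* = sqrt((14.2)^2 + (-3.3)^2) = 14.578
Delta C* = 14.578 - 19.418 = -4.84
Delta E = sqrt((1.4)^2 + (-5.0)^2 + (-0.4)^2) = 5.21


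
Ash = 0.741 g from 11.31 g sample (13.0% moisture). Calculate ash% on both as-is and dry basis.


As-is ash = 6.55%
Dry-basis ash = 7.53%

As-is ash% = 0.741 / 11.31 x 100 = 6.55%
Dry mass = 11.31 x (100 - 13.0) / 100 = 9.8397 g
Dry-basis ash% = 0.741 / 9.8397 x 100 = 7.53%


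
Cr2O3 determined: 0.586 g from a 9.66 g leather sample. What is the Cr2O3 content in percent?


6.07%

Cr2O3% = 0.586 / 9.66 x 100
Cr2O3% = 6.07%


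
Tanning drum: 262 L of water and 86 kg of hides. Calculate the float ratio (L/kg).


3.0

Float ratio = water / hide weight
Ratio = 262 / 86 = 3.0


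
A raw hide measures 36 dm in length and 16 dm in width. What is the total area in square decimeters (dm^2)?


576 dm^2


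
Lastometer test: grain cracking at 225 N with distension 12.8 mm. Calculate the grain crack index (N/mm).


17.6 N/mm


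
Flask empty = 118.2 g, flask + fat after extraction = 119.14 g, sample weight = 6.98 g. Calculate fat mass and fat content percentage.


Fat mass = 0.94 g
Fat content = 13.5%


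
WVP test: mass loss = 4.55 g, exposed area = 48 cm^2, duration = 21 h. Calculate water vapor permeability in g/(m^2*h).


45.14 g/(m^2*h)


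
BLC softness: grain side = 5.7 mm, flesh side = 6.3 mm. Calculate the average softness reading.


Average = (5.7 + 6.3) / 2
Average = 6.00 mm


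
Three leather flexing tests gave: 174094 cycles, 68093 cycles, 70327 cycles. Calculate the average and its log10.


Average = 104171 cycles
log10 = 5.02

Average = (174094 + 68093 + 70327) / 3 = 104171 cycles
log10(104171) = 5.02


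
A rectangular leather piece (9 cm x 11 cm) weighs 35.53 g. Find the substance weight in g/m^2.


3588.9 g/m^2


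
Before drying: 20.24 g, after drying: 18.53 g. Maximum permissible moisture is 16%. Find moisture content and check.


MC = (20.24 - 18.53) / 20.24 x 100 = 8.4%
Maximum: 16%
Acceptable: Yes


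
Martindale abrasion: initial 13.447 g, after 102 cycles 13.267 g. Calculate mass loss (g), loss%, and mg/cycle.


Loss = 13.447 - 13.267 = 0.180 g
Loss% = 0.180 / 13.447 x 100 = 1.34%
Rate = 0.180 / 102 x 1000 = 1.765 mg/cycle


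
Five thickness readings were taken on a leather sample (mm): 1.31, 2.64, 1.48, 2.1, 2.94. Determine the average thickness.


2.09 mm


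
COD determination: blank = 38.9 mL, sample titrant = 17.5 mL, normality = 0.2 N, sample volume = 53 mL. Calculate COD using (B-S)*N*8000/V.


646.0 mg/L

COD = (38.9 - 17.5) x 0.2 x 8000 / 53
COD = 21.4 x 0.2 x 8000 / 53
COD = 646.0 mg/L


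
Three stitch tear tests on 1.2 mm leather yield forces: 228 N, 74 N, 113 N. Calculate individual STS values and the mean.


STS1 = 190.0 N/mm
STS2 = 61.7 N/mm
STS3 = 94.2 N/mm
Mean = 115.3 N/mm

STS1 = 228 / 1.2 = 190.0 N/mm
STS2 = 74 / 1.2 = 61.7 N/mm
STS3 = 113 / 1.2 = 94.2 N/mm
Mean = (190.0 + 61.7 + 94.2) / 3 = 115.3 N/mm


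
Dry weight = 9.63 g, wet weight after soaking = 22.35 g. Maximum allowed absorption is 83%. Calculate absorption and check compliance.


WA = (22.35 - 9.63) / 9.63 x 100 = 132.1%
Maximum allowed: 83%
Compliant: No


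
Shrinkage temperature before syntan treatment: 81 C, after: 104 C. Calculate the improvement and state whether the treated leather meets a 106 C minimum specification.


Improvement = 104 - 81 = 23 C
Spec check: 104 C >= 106 C? No


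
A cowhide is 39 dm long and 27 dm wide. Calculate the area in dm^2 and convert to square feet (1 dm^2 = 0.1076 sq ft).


Area = 39 x 27 = 1053 dm^2
Conversion: 1053 x 0.1076 = 113.30 sq ft


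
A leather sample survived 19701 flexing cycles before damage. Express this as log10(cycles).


log10(19701) = 4.29


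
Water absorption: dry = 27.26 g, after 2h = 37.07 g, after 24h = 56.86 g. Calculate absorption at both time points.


2h absorption = 36.0%
24h absorption = 108.6%

WA (2h) = (37.07 - 27.26) / 27.26 x 100 = 36.0%
WA (24h) = (56.86 - 27.26) / 27.26 x 100 = 108.6%


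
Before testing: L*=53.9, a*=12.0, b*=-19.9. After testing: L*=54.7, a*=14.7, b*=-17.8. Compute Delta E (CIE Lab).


dL = 54.7 - 53.9 = 0.8
da = 14.7 - 12.0 = 2.7
db = -17.8 - (-19.9) = 2.1
dE = sqrt((0.8)^2 + (2.7)^2 + (2.1)^2) = 3.51


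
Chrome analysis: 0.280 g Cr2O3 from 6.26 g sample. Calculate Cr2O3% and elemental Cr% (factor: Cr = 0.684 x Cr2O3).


Cr2O3 = 4.47%
Cr = 3.06%


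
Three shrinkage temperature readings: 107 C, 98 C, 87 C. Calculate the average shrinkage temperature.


97.3 C

Average = (107 + 98 + 87) / 3
Average = 292 / 3 = 97.3 C


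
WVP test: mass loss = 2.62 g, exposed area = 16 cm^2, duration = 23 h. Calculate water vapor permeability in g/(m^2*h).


WVP = mass_loss / (area x time) x 10000
WVP = 2.62 / (16 x 23) x 10000
WVP = 2.62 / 368 x 10000 = 71.20 g/(m^2*h)


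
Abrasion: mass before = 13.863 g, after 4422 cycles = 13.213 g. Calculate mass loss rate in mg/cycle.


Mass loss = 13.863 - 13.213 = 0.650 g
Rate = 0.650 / 4422 x 1000 = 0.147 mg/cycle


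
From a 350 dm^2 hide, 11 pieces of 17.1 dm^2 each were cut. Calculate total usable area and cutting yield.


Total usable = 11 x 17.1 = 188.1 dm^2
Yield = 188.1 / 350 x 100 = 53.7%


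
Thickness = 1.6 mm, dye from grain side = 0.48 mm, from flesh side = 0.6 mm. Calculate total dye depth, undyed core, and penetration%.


Total dyed = 0.48 + 0.6 = 1.08 mm
Undyed core = 1.6 - 1.08 = 0.52 mm
Penetration = 1.08 / 1.6 x 100 = 67.5%


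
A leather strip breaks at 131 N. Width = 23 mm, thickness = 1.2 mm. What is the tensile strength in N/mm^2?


Cross-sectional area = 23 x 1.2 = 27.6 mm^2
Tensile strength = 131 / 27.6 = 4.75 N/mm^2


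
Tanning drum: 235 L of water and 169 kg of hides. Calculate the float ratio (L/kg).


1.4

Float ratio = water / hide weight
Ratio = 235 / 169 = 1.4


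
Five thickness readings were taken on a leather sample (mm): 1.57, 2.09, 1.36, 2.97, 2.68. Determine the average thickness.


2.13 mm

Sum = 1.57 + 2.09 + 1.36 + 2.97 + 2.68 = 10.67
Average = 10.67 / 5 = 2.13 mm


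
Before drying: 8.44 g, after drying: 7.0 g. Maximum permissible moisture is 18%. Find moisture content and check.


MC = (8.44 - 7.0) / 8.44 x 100 = 17.1%
Maximum: 18%
Acceptable: Yes


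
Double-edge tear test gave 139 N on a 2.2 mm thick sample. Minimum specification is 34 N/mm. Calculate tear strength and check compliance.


Tear strength = 63.2 N/mm
Compliant: Yes

Tear strength = 139 / 2.2 = 63.2 N/mm
Required minimum = 34 N/mm
Compliant: Yes


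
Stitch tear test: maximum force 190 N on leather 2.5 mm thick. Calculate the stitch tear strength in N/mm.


76.0 N/mm

Stitch tear strength = force / thickness
STS = 190 / 2.5 = 76.0 N/mm


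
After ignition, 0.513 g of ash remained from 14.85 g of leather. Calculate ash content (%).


Ash% = 0.513 / 14.85 x 100
Ash% = 3.45%


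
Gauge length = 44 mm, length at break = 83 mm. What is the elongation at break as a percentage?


Extension = 83 - 44 = 39 mm
Elongation = 39 / 44 x 100 = 88.6%


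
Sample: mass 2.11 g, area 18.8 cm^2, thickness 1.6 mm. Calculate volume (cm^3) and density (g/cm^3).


Thickness in cm = 1.6 / 10 = 0.16 cm
Volume = 18.8 x 0.16 = 3.008 cm^3
Density = 2.11 / 3.008 = 0.701 g/cm^3


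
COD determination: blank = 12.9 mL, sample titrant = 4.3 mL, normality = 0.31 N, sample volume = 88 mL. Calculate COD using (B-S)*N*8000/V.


COD = (12.9 - 4.3) x 0.31 x 8000 / 88
COD = 8.6 x 0.31 x 8000 / 88
COD = 242.4 mg/L


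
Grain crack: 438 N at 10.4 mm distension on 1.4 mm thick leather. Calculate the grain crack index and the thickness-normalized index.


Crack index = 42.1 N/mm
Normalized index = 30.1 N/mm per mm

Crack index = 438 / 10.4 = 42.1 N/mm
Normalized = 42.1 / 1.4 = 30.1 N/mm per mm


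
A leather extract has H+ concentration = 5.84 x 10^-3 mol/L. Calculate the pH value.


pH = 2.23


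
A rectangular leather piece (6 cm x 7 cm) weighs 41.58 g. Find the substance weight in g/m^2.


9900.0 g/m^2


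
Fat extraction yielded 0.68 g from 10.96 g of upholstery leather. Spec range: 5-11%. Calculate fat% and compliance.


Fat% = 0.68 / 10.96 x 100 = 6.2%
Spec range: 5-11%
Compliant: Yes


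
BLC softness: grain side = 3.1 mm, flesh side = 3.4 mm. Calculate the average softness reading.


3.25 mm


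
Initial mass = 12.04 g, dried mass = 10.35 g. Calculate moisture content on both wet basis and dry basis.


Wet basis = 14.0%
Dry basis = 16.3%


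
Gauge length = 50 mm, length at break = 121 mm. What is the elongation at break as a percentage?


142.0%

Extension = 121 - 50 = 71 mm
Elongation = 71 / 50 x 100 = 142.0%


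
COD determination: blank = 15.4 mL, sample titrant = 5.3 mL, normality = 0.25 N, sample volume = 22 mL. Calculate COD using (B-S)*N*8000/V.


COD = (15.4 - 5.3) x 0.25 x 8000 / 22
COD = 10.1 x 0.25 x 8000 / 22
COD = 918.2 mg/L


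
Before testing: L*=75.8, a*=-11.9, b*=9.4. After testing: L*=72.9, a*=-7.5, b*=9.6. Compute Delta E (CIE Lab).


Delta E = 5.27

dL = 72.9 - 75.8 = -2.9
da = -7.5 - (-11.9) = 4.4
db = 9.6 - 9.4 = 0.2
dE = sqrt((-2.9)^2 + (4.4)^2 + (0.2)^2) = 5.27


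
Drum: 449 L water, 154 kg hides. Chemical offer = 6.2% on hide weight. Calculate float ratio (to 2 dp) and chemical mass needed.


Float ratio = 449 / 154 = 2.92
Chemical = 154 x 6.2 / 100 = 9.548 kg


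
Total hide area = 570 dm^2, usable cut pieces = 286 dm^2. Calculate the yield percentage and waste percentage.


Yield = 50.2%
Waste = 49.8%

Yield = 286 / 570 x 100 = 50.2%
Waste = 570 - 286 = 284 dm^2
Waste% = 100 - 50.2 = 49.8%


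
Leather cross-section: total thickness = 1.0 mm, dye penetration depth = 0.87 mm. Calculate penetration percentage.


87.0%


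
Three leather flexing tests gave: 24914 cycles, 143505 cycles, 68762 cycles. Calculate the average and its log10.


Average = 79060 cycles
log10 = 4.90


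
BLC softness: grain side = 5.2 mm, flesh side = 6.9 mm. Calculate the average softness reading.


6.05 mm


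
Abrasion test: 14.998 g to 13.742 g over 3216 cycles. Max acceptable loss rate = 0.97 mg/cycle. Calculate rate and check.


Loss = 14.998 - 13.742 = 1.256 g
Rate = 1.256 g / 3216 cycles x 1000 = 0.391 mg/cycle
Max = 0.97 mg/cycle
Passes: Yes


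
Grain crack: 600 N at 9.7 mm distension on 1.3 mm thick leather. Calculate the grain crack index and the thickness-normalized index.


Crack index = 600 / 9.7 = 61.9 N/mm
Normalized = 61.9 / 1.3 = 47.6 N/mm per mm


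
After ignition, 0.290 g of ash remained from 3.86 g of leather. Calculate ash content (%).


7.51%


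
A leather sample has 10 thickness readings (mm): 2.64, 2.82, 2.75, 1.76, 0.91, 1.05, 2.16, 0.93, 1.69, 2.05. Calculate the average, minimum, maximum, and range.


Sum = 18.76
Average = 18.76 / 10 = 1.88 mm
Minimum = 0.91 mm
Maximum = 2.82 mm
Range = 2.82 - 0.91 = 1.91 mm


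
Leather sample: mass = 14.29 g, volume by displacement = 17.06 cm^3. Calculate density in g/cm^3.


Density = mass / volume
Density = 14.29 / 17.06 = 0.838 g/cm^3


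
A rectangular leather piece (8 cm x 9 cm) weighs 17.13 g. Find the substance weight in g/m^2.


2379.2 g/m^2

Area = 8 x 9 = 72 cm^2
SW = 17.13 / 72 x 10000 = 2379.2 g/m^2


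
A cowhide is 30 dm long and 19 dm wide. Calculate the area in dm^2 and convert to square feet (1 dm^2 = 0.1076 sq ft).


Area = 30 x 19 = 570 dm^2
Conversion: 570 x 0.1076 = 61.33 sq ft


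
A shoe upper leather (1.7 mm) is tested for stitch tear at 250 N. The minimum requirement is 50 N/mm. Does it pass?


STS = 250 / 1.7 = 147.1 N/mm
Minimum required: 50 N/mm
Passes: Yes


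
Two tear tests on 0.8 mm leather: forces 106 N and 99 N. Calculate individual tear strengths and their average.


Tear 1 = 132.5 N/mm
Tear 2 = 123.8 N/mm
Average = 128.2 N/mm


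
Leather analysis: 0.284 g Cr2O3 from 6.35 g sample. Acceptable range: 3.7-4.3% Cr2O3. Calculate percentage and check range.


Cr2O3% = 0.284 / 6.35 x 100 = 4.47%
Acceptable range: 3.7 to 4.3%
Within range: No


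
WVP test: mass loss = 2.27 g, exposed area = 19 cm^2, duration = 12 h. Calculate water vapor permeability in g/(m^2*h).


WVP = mass_loss / (area x time) x 10000
WVP = 2.27 / (19 x 12) x 10000
WVP = 2.27 / 228 x 10000 = 99.56 g/(m^2*h)


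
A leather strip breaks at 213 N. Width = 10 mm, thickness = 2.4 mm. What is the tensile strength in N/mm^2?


8.88 N/mm^2


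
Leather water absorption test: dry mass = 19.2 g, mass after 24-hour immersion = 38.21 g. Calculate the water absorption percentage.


Water absorbed = 38.21 - 19.2 = 19.01 g
WA% = 19.01 / 19.2 x 100 = 99.0%


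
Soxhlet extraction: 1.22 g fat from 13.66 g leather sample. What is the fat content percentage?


Fat content = 1.22 / 13.66 x 100
Fat = 8.9%


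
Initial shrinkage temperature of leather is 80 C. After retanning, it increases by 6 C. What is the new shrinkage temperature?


New Ts = 80 + 6 = 86 C


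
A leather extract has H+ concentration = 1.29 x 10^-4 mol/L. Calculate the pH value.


pH = -log10[H+]
pH = -log10(1.29 x 10^-4) = 3.89


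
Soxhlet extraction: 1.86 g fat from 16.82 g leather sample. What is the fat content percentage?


11.1%

Fat content = 1.86 / 16.82 x 100
Fat = 11.1%


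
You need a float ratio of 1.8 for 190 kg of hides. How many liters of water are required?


342.0 L


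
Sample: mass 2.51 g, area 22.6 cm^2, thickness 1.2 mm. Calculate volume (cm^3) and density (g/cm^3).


Thickness in cm = 1.2 / 10 = 0.12 cm
Volume = 22.6 x 0.12 = 2.712 cm^3
Density = 2.51 / 2.712 = 0.926 g/cm^3


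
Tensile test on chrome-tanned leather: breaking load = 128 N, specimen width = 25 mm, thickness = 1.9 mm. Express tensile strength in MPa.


2.69 MPa

Cross-section = 25 x 1.9 = 47.5 mm^2
TS = 128 / 47.5 = 2.69 MPa
(1 N/mm^2 = 1 MPa)


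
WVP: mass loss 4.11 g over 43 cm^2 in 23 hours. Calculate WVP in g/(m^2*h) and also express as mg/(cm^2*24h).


WVP = 4.11 / (43 x 23) x 10000 = 41.56 g/(m^2*h)
Mass loss in mg = 4.11 x 1000 = 4110 mg
Per cm^2 per 24h in mg: 4110 x 24 / (43 x 23) = 98640 / 989 = 99.74 mg/(cm^2*24h)


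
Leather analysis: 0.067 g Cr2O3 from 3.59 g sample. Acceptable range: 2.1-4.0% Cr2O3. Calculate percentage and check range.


Cr2O3 = 1.87%
Within range: No


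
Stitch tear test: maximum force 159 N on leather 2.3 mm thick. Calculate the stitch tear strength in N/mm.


69.1 N/mm


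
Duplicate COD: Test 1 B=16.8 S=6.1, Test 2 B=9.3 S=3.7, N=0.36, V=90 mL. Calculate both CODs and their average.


COD1 = (16.8 - 6.1) x 0.36 x 8000 / 90 = 342.4 mg/L
COD2 = (9.3 - 3.7) x 0.36 x 8000 / 90 = 179.2 mg/L
Average = (342.4 + 179.2) / 2 = 260.8 mg/L


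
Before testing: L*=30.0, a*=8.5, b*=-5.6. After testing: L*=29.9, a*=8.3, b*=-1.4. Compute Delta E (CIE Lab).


Delta E = 4.21


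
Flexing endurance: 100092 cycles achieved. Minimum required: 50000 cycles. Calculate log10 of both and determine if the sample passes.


Achieved: log10 = 5.00
Required: log10 = 4.70
Passes: Yes

log10(100092) = 5.00
log10(50000) = 4.70
Passes: Yes


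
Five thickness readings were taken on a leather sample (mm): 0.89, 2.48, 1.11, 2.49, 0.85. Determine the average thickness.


Sum = 0.89 + 2.48 + 1.11 + 2.49 + 0.85 = 7.82
Average = 7.82 / 5 = 1.56 mm


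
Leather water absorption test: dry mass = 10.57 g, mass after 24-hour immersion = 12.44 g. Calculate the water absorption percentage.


17.7%

Water absorbed = 12.44 - 10.57 = 1.87 g
WA% = 1.87 / 10.57 x 100 = 17.7%


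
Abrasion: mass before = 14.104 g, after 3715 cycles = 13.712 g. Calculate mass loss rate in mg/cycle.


Mass loss = 14.104 - 13.712 = 0.392 g
Rate = 0.392 / 3715 x 1000 = 0.106 mg/cycle


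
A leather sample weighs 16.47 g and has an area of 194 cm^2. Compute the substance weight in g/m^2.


849.0 g/m^2


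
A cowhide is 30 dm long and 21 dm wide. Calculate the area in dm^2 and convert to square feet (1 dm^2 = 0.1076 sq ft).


630 dm^2
67.79 sq ft

Area = 30 x 21 = 630 dm^2
Conversion: 630 x 0.1076 = 67.79 sq ft


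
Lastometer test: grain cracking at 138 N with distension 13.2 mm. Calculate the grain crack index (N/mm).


10.5 N/mm

Grain crack index = force / distension
Index = 138 / 13.2 = 10.5 N/mm


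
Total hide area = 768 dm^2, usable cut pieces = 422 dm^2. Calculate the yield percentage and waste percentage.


Yield = 422 / 768 x 100 = 54.9%
Waste = 768 - 422 = 346 dm^2
Waste% = 100 - 54.9 = 45.1%


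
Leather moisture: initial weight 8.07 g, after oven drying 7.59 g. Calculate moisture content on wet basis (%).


5.9%

Moisture = 8.07 - 7.59 = 0.48 g
MC = 0.48 / 8.07 x 100 = 5.9%


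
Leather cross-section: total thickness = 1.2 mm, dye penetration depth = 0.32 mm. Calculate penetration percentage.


Penetration% = 0.32 / 1.2 x 100
Penetration = 26.7%


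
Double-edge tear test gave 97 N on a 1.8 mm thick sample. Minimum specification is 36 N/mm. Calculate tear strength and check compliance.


Tear strength = 53.9 N/mm
Compliant: Yes


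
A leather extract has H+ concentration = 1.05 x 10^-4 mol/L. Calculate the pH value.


pH = 3.98

pH = -log10[H+]
pH = -log10(1.05 x 10^-4) = 3.98


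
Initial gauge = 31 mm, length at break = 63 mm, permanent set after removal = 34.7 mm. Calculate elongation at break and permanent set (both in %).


Elongation at break = 103.2%
Permanent set = 11.9%

Elongation at break = (63 - 31) / 31 x 100 = 103.2%
Permanent set = (34.7 - 31) / 31 x 100 = 11.9%


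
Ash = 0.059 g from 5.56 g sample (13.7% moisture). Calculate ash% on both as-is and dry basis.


As-is ash = 1.06%
Dry-basis ash = 1.23%


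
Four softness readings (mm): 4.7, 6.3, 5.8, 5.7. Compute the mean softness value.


5.63 mm

Sum = 4.7 + 6.3 + 5.8 + 5.7
Mean = 22.5 / 4 = 5.63 mm


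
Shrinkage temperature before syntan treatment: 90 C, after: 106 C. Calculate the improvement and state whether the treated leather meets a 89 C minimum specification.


Improvement = 106 - 90 = 16 C
Spec check: 106 C >= 89 C? Yes


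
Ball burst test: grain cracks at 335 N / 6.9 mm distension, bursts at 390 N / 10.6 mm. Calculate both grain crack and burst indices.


Crack index = 335 / 6.9 = 48.6 N/mm
Burst index = 390 / 10.6 = 36.8 N/mm


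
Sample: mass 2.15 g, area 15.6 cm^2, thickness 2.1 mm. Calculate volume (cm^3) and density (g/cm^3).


Volume = 3.276 cm^3
Density = 0.656 g/cm^3

Thickness in cm = 2.1 / 10 = 0.21 cm
Volume = 15.6 x 0.21 = 3.276 cm^3
Density = 2.15 / 3.276 = 0.656 g/cm^3


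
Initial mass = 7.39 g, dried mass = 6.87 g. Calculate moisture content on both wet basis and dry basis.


Moisture lost = 7.39 - 6.87 = 0.52 g
Wet basis MC = 0.52 / 7.39 x 100 = 7.0%
Dry basis MC = 0.52 / 6.87 x 100 = 7.6%


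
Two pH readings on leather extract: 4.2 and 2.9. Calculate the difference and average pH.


Difference = |4.2 - 2.9| = 1.3
Average = (4.2 + 2.9) / 2 = 3.55


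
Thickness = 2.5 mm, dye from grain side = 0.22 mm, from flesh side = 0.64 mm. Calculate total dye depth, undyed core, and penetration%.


Total dyed = 0.22 + 0.64 = 0.86 mm
Undyed core = 2.5 - 0.86 = 1.64 mm
Penetration = 0.86 / 2.5 x 100 = 34.4%


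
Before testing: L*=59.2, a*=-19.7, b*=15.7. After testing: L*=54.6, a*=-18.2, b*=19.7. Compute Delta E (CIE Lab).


dL = 54.6 - 59.2 = -4.6
da = -18.2 - (-19.7) = 1.5
db = 19.7 - 15.7 = 4.0
dE = sqrt((-4.6)^2 + (1.5)^2 + (4.0)^2) = 6.28


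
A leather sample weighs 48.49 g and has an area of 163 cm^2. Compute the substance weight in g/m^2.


2974.8 g/m^2

Substance weight = mass / area x 10000
SW = 48.49 / 163 x 10000
SW = 2974.8 g/m^2


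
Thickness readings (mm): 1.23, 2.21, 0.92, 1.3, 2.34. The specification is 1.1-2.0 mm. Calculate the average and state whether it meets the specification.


Sum = 8.00
Average = 8.00 / 5 = 1.60 mm
Specification range: 1.1 to 2.0 mm
Within spec: Yes


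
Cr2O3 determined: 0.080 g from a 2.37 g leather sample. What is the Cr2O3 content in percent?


3.38%


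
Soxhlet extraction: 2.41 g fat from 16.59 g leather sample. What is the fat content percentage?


Fat content = 2.41 / 16.59 x 100
Fat = 14.5%


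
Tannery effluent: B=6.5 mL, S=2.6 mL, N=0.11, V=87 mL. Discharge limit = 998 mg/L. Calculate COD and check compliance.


COD = 39.4 mg/L
Compliant: Yes


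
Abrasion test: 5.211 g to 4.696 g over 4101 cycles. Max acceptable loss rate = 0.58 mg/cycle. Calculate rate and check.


Rate = 0.126 mg/cycle
Passes: Yes

Loss = 5.211 - 4.696 = 0.515 g
Rate = 0.515 g / 4101 cycles x 1000 = 0.126 mg/cycle
Max = 0.58 mg/cycle
Passes: Yes


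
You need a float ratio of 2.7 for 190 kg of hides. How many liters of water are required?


513.0 L

Water = hide weight x target ratio
Water = 190 x 2.7 = 513.0 L


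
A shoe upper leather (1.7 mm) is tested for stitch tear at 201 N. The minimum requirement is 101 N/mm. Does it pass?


STS = 118.2 N/mm
Passes: Yes

STS = 201 / 1.7 = 118.2 N/mm
Minimum required: 101 N/mm
Passes: Yes


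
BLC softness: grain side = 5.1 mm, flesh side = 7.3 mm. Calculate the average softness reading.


6.20 mm


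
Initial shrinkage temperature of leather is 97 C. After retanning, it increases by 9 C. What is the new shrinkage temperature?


106 C


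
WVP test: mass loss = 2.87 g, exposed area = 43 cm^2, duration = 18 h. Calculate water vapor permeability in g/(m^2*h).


WVP = mass_loss / (area x time) x 10000
WVP = 2.87 / (43 x 18) x 10000
WVP = 2.87 / 774 x 10000 = 37.08 g/(m^2*h)


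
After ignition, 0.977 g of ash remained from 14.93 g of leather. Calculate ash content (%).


Ash% = 0.977 / 14.93 x 100
Ash% = 6.54%


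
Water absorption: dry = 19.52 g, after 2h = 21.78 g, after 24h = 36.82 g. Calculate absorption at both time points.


2h absorption = 11.6%
24h absorption = 88.6%


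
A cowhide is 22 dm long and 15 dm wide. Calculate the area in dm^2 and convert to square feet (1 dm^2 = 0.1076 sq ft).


330 dm^2
35.51 sq ft

Area = 22 x 15 = 330 dm^2
Conversion: 330 x 0.1076 = 35.51 sq ft


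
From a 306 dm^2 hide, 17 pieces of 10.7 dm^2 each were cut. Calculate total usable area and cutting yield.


Total usable = 17 x 10.7 = 181.9 dm^2
Yield = 181.9 / 306 x 100 = 59.4%


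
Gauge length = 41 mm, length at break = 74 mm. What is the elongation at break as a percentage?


Extension = 74 - 41 = 33 mm
Elongation = 33 / 41 x 100 = 80.5%
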